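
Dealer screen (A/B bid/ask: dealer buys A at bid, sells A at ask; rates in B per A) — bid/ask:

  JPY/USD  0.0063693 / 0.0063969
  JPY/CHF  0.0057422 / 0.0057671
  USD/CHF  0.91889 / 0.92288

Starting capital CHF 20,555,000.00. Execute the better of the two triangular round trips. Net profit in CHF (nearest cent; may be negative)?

Net profit: CHF 305,044.44

Best loop CHF → JPY → USD → CHF:
CHF 20,555,000.00 ÷ 0.0057671 (buy JPY at ask) = JPY 3,564,183,038
JPY 3,564,183,038 × 0.0063693 (sell JPY at bid) = USD 22,701,351.03
USD 22,701,351.03 × 0.91889 (sell USD at bid) = CHF 20,860,044.44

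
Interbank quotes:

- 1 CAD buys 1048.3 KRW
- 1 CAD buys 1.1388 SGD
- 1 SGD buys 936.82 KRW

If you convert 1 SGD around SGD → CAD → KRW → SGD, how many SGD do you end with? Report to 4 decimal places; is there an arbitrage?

Around SGD → CAD → KRW → SGD: 1 ÷ 1.1388 × 1048.3 ÷ 936.82 = 0.982612
Product < 1; profitable direction is SGD → KRW → CAD → SGD.

0.9826 (arbitrage exists)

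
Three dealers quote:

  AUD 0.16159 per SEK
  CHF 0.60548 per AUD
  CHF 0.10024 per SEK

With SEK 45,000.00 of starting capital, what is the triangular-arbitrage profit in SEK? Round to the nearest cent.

Profitable loop is SEK → CHF → AUD → SEK:
SEK 45,000.00 × 0.10024 = CHF 4,510.80
CHF 4,510.80 ÷ 0.60548 = AUD 7,449.96
AUD 7,449.96 ÷ 0.16159 = SEK 46,104.07
Profit = SEK 46,104.07 − SEK 45,000.00

Profit: SEK 1,104.07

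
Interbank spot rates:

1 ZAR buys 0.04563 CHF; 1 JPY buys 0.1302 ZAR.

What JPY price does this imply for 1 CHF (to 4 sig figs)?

CHF/JPY = 168.3

1 CHF ÷ 0.04563 = 21.9154 ZAR
21.9154 ZAR ÷ 0.1302 = 168.321 JPY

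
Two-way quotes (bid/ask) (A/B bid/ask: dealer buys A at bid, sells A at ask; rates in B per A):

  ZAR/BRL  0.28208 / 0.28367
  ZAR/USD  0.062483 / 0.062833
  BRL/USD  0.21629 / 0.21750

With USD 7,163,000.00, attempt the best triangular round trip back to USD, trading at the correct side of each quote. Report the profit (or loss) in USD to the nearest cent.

Net profit: USD 91,110.29

Best loop USD → BRL → ZAR → USD:
USD 7,163,000.00 ÷ 0.21750 (buy BRL at ask) = BRL 32,933,333.33
BRL 32,933,333.33 ÷ 0.28367 (buy ZAR at ask) = ZAR 116,097,343.16
ZAR 116,097,343.16 × 0.062483 (sell ZAR at bid) = USD 7,254,110.29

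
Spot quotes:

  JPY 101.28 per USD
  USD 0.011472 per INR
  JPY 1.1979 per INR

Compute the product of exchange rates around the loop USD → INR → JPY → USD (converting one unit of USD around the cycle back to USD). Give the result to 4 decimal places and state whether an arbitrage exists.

1.0310 (arbitrage exists)

Around USD → INR → JPY → USD: 1 ÷ 0.011472 × 1.1979 ÷ 101.28 = 1.030998
Product > 1; profitable direction is USD → INR → JPY → USD.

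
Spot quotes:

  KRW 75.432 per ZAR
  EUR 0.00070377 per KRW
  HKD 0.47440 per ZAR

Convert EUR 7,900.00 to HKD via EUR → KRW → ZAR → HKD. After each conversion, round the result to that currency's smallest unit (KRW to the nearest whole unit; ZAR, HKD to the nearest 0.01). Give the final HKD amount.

HKD 70,596.86

EUR 7,900.00 ÷ 0.00070377 = KRW 11,225,258
KRW 11,225,258 ÷ 75.432 = ZAR 148,812.94
ZAR 148,812.94 × 0.47440 = HKD 70,596.86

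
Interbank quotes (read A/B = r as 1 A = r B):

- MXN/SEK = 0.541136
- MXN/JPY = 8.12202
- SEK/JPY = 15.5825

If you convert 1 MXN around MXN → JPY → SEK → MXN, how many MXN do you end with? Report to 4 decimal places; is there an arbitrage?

Around MXN → JPY → SEK → MXN: 1 × 8.12202 ÷ 15.5825 ÷ 0.541136 = 0.963209
Product < 1; profitable direction is MXN → SEK → JPY → MXN.

0.9632 (arbitrage exists)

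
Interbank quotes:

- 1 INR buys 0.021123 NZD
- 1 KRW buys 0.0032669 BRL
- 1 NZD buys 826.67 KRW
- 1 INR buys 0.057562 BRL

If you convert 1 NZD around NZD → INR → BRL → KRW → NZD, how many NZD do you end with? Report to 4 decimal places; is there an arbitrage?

Around NZD → INR → BRL → KRW → NZD: 1 ÷ 0.021123 × 0.057562 ÷ 0.0032669 ÷ 826.67 = 1.009049
Product > 1; profitable direction is NZD → INR → BRL → KRW → NZD.

1.0090 (arbitrage exists)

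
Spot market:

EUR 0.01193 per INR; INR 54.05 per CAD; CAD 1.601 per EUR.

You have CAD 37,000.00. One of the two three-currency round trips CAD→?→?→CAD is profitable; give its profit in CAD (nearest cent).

Profitable loop is CAD → INR → EUR → CAD:
CAD 37,000.00 × 54.05 = INR 1,999,850.00
INR 1,999,850.00 × 0.01193 = EUR 23,858.21
EUR 23,858.21 × 1.601 = CAD 38,197.00
Profit = CAD 38,197.00 − CAD 37,000.00

Profit: CAD 1,197.00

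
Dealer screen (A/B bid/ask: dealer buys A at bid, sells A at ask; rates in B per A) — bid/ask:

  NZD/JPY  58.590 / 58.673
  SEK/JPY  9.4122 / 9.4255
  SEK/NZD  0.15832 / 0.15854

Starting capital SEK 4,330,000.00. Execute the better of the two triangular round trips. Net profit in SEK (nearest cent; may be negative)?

Net profit: SEK 51,288.94

Best loop SEK → JPY → NZD → SEK:
SEK 4,330,000.00 × 9.4122 (sell SEK at bid) = JPY 40,754,826
JPY 40,754,826 ÷ 58.673 (buy NZD at ask) = NZD 694,609.55
NZD 694,609.55 ÷ 0.15854 (buy SEK at ask) = SEK 4,381,288.94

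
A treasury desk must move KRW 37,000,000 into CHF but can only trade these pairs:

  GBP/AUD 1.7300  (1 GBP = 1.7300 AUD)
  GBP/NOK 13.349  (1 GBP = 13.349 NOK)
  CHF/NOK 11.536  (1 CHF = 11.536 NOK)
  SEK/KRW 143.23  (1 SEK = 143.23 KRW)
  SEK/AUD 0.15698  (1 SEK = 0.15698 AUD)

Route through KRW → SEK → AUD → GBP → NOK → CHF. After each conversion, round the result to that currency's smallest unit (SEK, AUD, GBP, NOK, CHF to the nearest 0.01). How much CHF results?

CHF 27,124.36

KRW 37,000,000 ÷ 143.23 = SEK 258,325.77
SEK 258,325.77 × 0.15698 = AUD 40,551.98
AUD 40,551.98 ÷ 1.7300 = GBP 23,440.45
GBP 23,440.45 × 13.349 = NOK 312,906.57
NOK 312,906.57 ÷ 11.536 = CHF 27,124.36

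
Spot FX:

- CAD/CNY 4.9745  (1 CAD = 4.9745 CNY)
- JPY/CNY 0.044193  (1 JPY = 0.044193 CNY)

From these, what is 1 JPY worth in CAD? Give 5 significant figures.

1 JPY × 0.044193 = 0.044193 CNY
0.044193 CNY ÷ 4.9745 = 0.00888391 CAD

JPY/CAD = 0.0088839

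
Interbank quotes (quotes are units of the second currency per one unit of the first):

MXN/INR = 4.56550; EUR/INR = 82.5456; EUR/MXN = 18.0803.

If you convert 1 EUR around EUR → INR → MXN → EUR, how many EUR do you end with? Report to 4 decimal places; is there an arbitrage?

Around EUR → INR → MXN → EUR: 1 × 82.5456 ÷ 4.56550 ÷ 18.0803 = 1.000000
Product ≈ 1 (deviation 0.000%, within rounding noise).

1.0000 (no arbitrage)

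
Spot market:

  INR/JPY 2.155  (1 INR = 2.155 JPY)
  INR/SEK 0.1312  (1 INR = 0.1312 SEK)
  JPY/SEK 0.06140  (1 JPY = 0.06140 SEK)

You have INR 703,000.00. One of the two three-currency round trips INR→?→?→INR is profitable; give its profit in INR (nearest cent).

Profit: INR 5,985.14

Profitable loop is INR → JPY → SEK → INR:
INR 703,000.00 × 2.155 = JPY 1,514,965
JPY 1,514,965 × 0.06140 = SEK 93,018.85
SEK 93,018.85 ÷ 0.1312 = INR 708,985.14
Profit = INR 708,985.14 − INR 703,000.00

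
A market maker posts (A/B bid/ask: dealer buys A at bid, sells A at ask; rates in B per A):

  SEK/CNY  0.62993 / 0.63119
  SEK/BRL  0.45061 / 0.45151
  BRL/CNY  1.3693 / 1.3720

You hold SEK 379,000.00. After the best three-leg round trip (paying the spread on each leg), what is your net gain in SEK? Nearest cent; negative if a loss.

Best loop SEK → CNY → BRL → SEK:
SEK 379,000.00 × 0.62993 (sell SEK at bid) = CNY 238,743.47
CNY 238,743.47 ÷ 1.3720 (buy BRL at ask) = BRL 174,011.28
BRL 174,011.28 ÷ 0.45151 (buy SEK at ask) = SEK 385,398.50

Net profit: SEK 6,398.50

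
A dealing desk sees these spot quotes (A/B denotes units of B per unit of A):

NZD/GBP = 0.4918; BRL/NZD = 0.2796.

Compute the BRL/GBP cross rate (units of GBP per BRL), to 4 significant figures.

BRL/GBP = 0.1375

1 BRL × 0.2796 = 0.2796 NZD
0.2796 NZD × 0.4918 = 0.137507 GBP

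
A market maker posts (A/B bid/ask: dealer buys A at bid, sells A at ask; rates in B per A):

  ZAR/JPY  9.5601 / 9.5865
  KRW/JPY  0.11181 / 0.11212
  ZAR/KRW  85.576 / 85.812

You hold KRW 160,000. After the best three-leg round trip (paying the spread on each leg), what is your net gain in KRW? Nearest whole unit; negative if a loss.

Net result: KRW -305 (no profitable arbitrage after spreads)

Best loop KRW → JPY → ZAR → KRW:
KRW 160,000 × 0.11181 (sell KRW at bid) = JPY 17,890
JPY 17,890 ÷ 9.5865 (buy ZAR at ask) = ZAR 1,866.12
ZAR 1,866.12 × 85.576 (sell ZAR at bid) = KRW 159,695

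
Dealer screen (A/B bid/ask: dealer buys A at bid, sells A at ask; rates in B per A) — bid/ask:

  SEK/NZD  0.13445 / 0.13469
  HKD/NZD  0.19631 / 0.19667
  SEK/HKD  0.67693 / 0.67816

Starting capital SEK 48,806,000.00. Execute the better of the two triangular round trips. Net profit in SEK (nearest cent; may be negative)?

Net profit: SEK 393,844.96

Best loop SEK → NZD → HKD → SEK:
SEK 48,806,000.00 × 0.13445 (sell SEK at bid) = NZD 6,561,966.70
NZD 6,561,966.70 ÷ 0.19667 (buy HKD at ask) = HKD 33,365,366.86
HKD 33,365,366.86 ÷ 0.67816 (buy SEK at ask) = SEK 49,199,844.96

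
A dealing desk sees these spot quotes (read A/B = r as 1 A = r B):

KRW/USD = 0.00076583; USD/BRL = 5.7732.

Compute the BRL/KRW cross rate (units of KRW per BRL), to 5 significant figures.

BRL/KRW = 226.18

1 BRL ÷ 5.7732 = 0.173214 USD
0.173214 USD ÷ 0.00076583 = 226.178 KRW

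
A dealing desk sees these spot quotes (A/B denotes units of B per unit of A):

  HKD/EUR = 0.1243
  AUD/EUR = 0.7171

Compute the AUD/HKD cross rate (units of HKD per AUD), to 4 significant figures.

1 AUD × 0.7171 = 0.7171 EUR
0.7171 EUR ÷ 0.1243 = 5.76911 HKD

AUD/HKD = 5.769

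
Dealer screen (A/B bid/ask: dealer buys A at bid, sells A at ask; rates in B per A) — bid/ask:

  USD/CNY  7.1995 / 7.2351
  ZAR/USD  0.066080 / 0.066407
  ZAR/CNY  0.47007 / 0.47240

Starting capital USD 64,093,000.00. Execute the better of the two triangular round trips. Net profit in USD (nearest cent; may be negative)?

Best loop USD → CNY → ZAR → USD:
USD 64,093,000.00 × 7.1995 (sell USD at bid) = CNY 461,437,553.50
CNY 461,437,553.50 ÷ 0.47240 (buy ZAR at ask) = ZAR 976,794,143.73
ZAR 976,794,143.73 × 0.066080 (sell ZAR at bid) = USD 64,546,557.02

Net profit: USD 453,557.02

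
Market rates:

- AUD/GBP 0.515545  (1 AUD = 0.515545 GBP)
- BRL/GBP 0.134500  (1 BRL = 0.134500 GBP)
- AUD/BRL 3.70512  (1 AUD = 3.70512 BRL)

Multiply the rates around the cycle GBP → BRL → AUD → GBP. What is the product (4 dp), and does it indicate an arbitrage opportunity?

Around GBP → BRL → AUD → GBP: 1 ÷ 0.134500 ÷ 3.70512 × 0.515545 = 1.034527
Product > 1; profitable direction is GBP → BRL → AUD → GBP.

1.0345 (arbitrage exists)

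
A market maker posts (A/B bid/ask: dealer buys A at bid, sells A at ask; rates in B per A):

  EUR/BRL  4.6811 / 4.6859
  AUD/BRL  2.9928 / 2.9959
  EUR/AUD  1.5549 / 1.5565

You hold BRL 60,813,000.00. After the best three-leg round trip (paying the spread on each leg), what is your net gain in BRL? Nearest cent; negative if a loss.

Best loop BRL → AUD → EUR → BRL:
BRL 60,813,000.00 ÷ 2.9959 (buy AUD at ask) = AUD 20,298,741.61
AUD 20,298,741.61 ÷ 1.5565 (buy EUR at ask) = EUR 13,041,273.12
EUR 13,041,273.12 × 4.6811 (sell EUR at bid) = BRL 61,047,503.61

Net profit: BRL 234,503.61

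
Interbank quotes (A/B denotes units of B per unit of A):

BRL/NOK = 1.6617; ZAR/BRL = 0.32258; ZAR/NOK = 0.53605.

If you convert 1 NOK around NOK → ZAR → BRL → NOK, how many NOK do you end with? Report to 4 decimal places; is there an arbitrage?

Around NOK → ZAR → BRL → NOK: 1 ÷ 0.53605 × 0.32258 × 1.6617 = 0.999965
Product ≈ 1 (deviation 0.004%, within rounding noise).

1.0000 (no arbitrage)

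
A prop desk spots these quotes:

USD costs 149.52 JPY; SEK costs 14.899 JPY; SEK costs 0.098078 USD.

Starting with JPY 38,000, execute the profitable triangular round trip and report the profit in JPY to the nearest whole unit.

Profit: JPY 607

Profitable loop is JPY → USD → SEK → JPY:
JPY 38,000 ÷ 149.52 = USD 254.15
USD 254.15 ÷ 0.098078 = SEK 2,591.27
SEK 2,591.27 × 14.899 = JPY 38,607
Profit = JPY 38,607 − JPY 38,000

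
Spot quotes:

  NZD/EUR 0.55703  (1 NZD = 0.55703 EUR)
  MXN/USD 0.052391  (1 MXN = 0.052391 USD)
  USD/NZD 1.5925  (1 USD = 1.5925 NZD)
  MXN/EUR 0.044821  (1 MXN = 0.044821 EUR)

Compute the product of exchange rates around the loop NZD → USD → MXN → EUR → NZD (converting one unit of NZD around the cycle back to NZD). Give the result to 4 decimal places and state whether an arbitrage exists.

Around NZD → USD → MXN → EUR → NZD: 1 ÷ 1.5925 ÷ 0.052391 × 0.044821 ÷ 0.55703 = 0.964421
Product < 1; profitable direction is NZD → EUR → MXN → USD → NZD.

0.9644 (arbitrage exists)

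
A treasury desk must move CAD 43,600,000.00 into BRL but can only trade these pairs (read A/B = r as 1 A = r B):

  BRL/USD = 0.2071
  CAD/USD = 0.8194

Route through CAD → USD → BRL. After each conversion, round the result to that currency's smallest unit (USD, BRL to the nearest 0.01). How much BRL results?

CAD 43,600,000.00 × 0.8194 = USD 35,725,840.00
USD 35,725,840.00 ÷ 0.2071 = BRL 172,505,263.16

BRL 172,505,263.16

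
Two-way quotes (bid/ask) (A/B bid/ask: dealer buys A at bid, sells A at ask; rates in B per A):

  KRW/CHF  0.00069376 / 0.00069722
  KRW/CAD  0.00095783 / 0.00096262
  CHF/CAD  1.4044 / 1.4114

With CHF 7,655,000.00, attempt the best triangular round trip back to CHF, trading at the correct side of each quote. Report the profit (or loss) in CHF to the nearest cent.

Net profit: CHF 93,013.90

Best loop CHF → CAD → KRW → CHF:
CHF 7,655,000.00 × 1.4044 (sell CHF at bid) = CAD 10,750,682.00
CAD 10,750,682.00 ÷ 0.00096262 (buy KRW at ask) = KRW 11,168,147,348
KRW 11,168,147,348 × 0.00069376 (sell KRW at bid) = CHF 7,748,013.90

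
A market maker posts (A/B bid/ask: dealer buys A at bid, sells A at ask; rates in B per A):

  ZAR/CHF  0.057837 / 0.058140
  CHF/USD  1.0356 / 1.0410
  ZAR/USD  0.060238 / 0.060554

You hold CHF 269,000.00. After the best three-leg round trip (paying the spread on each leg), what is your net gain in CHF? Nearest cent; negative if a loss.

Best loop CHF → ZAR → USD → CHF:
CHF 269,000.00 ÷ 0.058140 (buy ZAR at ask) = ZAR 4,626,762.99
ZAR 4,626,762.99 × 0.060238 (sell ZAR at bid) = USD 278,706.95
USD 278,706.95 ÷ 1.0410 (buy CHF at ask) = CHF 267,730.02

Net result: CHF -1,269.98 (no profitable arbitrage after spreads)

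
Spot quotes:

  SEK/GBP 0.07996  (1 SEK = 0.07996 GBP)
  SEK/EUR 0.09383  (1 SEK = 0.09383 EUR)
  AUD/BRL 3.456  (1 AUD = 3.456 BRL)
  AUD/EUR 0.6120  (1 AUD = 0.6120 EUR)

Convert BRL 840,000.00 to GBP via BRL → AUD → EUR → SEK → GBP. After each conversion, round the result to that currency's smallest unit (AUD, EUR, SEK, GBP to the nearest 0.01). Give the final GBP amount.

BRL 840,000.00 ÷ 3.456 = AUD 243,055.56
AUD 243,055.56 × 0.6120 = EUR 148,750.00
EUR 148,750.00 ÷ 0.09383 = SEK 1,585,313.87
SEK 1,585,313.87 × 0.07996 = GBP 126,761.70

GBP 126,761.70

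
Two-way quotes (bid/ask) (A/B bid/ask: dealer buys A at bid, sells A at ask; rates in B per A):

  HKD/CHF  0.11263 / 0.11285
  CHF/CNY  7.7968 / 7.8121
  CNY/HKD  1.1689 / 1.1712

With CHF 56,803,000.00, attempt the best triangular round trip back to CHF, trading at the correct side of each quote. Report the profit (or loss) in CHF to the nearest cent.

Net profit: CHF 1,503,786.96

Best loop CHF → CNY → HKD → CHF:
CHF 56,803,000.00 × 7.7968 (sell CHF at bid) = CNY 442,881,630.40
CNY 442,881,630.40 × 1.1689 (sell CNY at bid) = HKD 517,684,337.77
HKD 517,684,337.77 × 0.11263 (sell HKD at bid) = CHF 58,306,786.96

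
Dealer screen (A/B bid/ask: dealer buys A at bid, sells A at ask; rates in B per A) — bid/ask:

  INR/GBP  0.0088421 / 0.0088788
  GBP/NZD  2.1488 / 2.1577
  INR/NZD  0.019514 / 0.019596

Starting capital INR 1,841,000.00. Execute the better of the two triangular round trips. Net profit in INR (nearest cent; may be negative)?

Net profit: INR 34,230.92

Best loop INR → NZD → GBP → INR:
INR 1,841,000.00 × 0.019514 (sell INR at bid) = NZD 35,925.27
NZD 35,925.27 ÷ 2.1577 (buy GBP at ask) = GBP 16,649.80
GBP 16,649.80 ÷ 0.0088788 (buy INR at ask) = INR 1,875,230.92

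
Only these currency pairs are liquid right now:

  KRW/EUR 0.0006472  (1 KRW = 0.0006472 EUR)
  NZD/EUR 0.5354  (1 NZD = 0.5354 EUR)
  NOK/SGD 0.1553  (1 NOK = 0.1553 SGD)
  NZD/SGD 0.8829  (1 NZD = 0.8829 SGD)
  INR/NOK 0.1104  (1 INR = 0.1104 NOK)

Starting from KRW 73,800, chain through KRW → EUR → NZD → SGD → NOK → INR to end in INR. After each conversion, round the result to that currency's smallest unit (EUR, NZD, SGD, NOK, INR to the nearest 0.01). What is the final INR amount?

KRW 73,800 × 0.0006472 = EUR 47.76
EUR 47.76 ÷ 0.5354 = NZD 89.20
NZD 89.20 × 0.8829 = SGD 78.75
SGD 78.75 ÷ 0.1553 = NOK 507.08
NOK 507.08 ÷ 0.1104 = INR 4,593.12

INR 4,593.12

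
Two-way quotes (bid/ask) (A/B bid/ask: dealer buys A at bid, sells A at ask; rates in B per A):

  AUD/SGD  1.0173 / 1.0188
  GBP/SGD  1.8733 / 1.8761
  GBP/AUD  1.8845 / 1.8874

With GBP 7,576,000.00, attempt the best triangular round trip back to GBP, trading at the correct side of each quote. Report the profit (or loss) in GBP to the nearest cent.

Net profit: GBP 165,572.21

Best loop GBP → AUD → SGD → GBP:
GBP 7,576,000.00 × 1.8845 (sell GBP at bid) = AUD 14,276,972.00
AUD 14,276,972.00 × 1.0173 (sell AUD at bid) = SGD 14,523,963.62
SGD 14,523,963.62 ÷ 1.8761 (buy GBP at ask) = GBP 7,741,572.21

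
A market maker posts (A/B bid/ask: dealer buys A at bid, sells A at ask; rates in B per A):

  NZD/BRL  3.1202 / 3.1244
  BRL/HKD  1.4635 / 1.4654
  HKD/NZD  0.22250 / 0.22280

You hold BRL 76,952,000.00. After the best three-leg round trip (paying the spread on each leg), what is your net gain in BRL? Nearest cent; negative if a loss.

Net profit: BRL 1,233,296.30

Best loop BRL → HKD → NZD → BRL:
BRL 76,952,000.00 × 1.4635 (sell BRL at bid) = HKD 112,619,252.00
HKD 112,619,252.00 × 0.22250 (sell HKD at bid) = NZD 25,057,783.57
NZD 25,057,783.57 × 3.1202 (sell NZD at bid) = BRL 78,185,296.30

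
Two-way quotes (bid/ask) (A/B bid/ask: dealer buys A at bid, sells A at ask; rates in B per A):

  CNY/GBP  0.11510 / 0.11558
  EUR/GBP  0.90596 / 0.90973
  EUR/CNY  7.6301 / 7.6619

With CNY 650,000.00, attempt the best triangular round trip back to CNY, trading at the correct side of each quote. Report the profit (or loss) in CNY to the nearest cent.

Net profit: CNY 14,971.77

Best loop CNY → EUR → GBP → CNY:
CNY 650,000.00 ÷ 7.6619 (buy EUR at ask) = EUR 84,835.35
EUR 84,835.35 × 0.90596 (sell EUR at bid) = GBP 76,857.44
GBP 76,857.44 ÷ 0.11558 (buy CNY at ask) = CNY 664,971.77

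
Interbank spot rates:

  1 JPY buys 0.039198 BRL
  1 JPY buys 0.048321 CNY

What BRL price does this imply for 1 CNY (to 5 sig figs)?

1 CNY ÷ 0.048321 = 20.6949 JPY
20.6949 JPY × 0.039198 = 0.8112 BRL

CNY/BRL = 0.81120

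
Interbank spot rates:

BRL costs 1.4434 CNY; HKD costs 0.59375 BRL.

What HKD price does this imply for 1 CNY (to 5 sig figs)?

CNY/HKD = 1.1668

1 CNY ÷ 1.4434 = 0.692809 BRL
0.692809 BRL ÷ 0.59375 = 1.16684 HKD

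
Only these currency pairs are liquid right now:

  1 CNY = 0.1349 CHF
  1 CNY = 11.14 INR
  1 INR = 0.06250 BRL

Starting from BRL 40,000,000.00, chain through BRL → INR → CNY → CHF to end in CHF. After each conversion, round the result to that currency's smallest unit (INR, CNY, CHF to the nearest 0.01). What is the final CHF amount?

BRL 40,000,000.00 ÷ 0.06250 = INR 640,000,000.00
INR 640,000,000.00 ÷ 11.14 = CNY 57,450,628.37
CNY 57,450,628.37 × 0.1349 = CHF 7,750,089.77

CHF 7,750,089.77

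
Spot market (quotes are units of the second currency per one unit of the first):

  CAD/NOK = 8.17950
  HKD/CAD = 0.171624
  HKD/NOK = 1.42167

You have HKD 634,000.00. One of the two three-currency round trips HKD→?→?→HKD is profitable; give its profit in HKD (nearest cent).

Profit: HKD 8,071.33

Profitable loop is HKD → NOK → CAD → HKD:
HKD 634,000.00 × 1.42167 = NOK 901,338.78
NOK 901,338.78 ÷ 8.17950 = CAD 110,194.85
CAD 110,194.85 ÷ 0.171624 = HKD 642,071.33
Profit = HKD 642,071.33 − HKD 634,000.00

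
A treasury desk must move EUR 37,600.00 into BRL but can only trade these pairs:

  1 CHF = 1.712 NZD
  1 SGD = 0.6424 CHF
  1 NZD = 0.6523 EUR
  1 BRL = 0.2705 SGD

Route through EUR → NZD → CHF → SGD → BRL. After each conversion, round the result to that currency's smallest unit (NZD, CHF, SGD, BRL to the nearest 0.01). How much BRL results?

BRL 193,759.89

EUR 37,600.00 ÷ 0.6523 = NZD 57,642.19
NZD 57,642.19 ÷ 1.712 = CHF 33,669.50
CHF 33,669.50 ÷ 0.6424 = SGD 52,412.05
SGD 52,412.05 ÷ 0.2705 = BRL 193,759.89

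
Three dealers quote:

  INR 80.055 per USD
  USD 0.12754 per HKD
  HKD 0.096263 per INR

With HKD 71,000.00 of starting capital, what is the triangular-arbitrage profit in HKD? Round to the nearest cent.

Profit: HKD 1,237.73

Profitable loop is HKD → INR → USD → HKD:
HKD 71,000.00 ÷ 0.096263 = INR 737,562.72
INR 737,562.72 ÷ 80.055 = USD 9,213.20
USD 9,213.20 ÷ 0.12754 = HKD 72,237.73
Profit = HKD 72,237.73 − HKD 71,000.00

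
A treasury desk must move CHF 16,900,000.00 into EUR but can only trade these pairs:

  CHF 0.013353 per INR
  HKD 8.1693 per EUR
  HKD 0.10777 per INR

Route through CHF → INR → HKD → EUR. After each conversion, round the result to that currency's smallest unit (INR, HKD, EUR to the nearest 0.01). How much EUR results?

EUR 16,696,325.14

CHF 16,900,000.00 ÷ 0.013353 = INR 1,265,633,191.04
INR 1,265,633,191.04 × 0.10777 = HKD 136,397,289.00
HKD 136,397,289.00 ÷ 8.1693 = EUR 16,696,325.14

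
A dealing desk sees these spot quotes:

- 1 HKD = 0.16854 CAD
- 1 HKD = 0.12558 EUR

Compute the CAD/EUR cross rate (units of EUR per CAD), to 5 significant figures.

1 CAD ÷ 0.16854 = 5.93331 HKD
5.93331 HKD × 0.12558 = 0.745105 EUR

CAD/EUR = 0.74511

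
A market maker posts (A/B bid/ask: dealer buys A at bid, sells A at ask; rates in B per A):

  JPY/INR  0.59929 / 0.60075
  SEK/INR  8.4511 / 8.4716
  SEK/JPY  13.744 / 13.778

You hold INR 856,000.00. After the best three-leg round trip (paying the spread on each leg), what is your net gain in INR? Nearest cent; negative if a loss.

Best loop INR → JPY → SEK → INR:
INR 856,000.00 ÷ 0.60075 (buy JPY at ask) = JPY 1,424,886
JPY 1,424,886 ÷ 13.778 (buy SEK at ask) = SEK 103,417.45
SEK 103,417.45 × 8.4511 (sell SEK at bid) = INR 873,991.17

Net profit: INR 17,991.17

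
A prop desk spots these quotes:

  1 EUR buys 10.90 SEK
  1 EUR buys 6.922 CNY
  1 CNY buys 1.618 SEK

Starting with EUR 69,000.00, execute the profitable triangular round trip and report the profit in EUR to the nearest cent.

Profitable loop is EUR → CNY → SEK → EUR:
EUR 69,000.00 × 6.922 = CNY 477,618.00
CNY 477,618.00 × 1.618 = SEK 772,785.92
SEK 772,785.92 ÷ 10.90 = EUR 70,897.79
Profit = EUR 70,897.79 − EUR 69,000.00

Profit: EUR 1,897.79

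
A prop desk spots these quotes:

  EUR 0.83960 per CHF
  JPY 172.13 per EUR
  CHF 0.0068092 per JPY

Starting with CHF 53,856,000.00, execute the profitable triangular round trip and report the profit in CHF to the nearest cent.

Profitable loop is CHF → JPY → EUR → CHF:
CHF 53,856,000.00 ÷ 0.0068092 = JPY 7,909,299,183
JPY 7,909,299,183 ÷ 172.13 = EUR 45,949,568.25
EUR 45,949,568.25 ÷ 0.83960 = CHF 54,727,927.89
Profit = CHF 54,727,927.89 − CHF 53,856,000.00

Profit: CHF 871,927.89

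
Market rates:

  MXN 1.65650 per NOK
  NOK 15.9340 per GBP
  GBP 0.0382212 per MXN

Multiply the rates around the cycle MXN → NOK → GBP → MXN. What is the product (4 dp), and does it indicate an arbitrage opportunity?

0.9912 (arbitrage exists)

Around MXN → NOK → GBP → MXN: 1 ÷ 1.65650 ÷ 15.9340 ÷ 0.0382212 = 0.991241
Product < 1; profitable direction is MXN → GBP → NOK → MXN.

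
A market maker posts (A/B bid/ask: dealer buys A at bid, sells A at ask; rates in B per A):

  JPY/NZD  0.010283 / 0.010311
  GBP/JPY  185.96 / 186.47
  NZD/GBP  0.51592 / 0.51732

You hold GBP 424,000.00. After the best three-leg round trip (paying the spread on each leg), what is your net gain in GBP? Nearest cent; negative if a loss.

Net profit: GBP 2,281.84

Best loop GBP → NZD → JPY → GBP:
GBP 424,000.00 ÷ 0.51732 (buy NZD at ask) = NZD 819,608.75
NZD 819,608.75 ÷ 0.010311 (buy JPY at ask) = JPY 79,488,774
JPY 79,488,774 ÷ 186.47 (buy GBP at ask) = GBP 426,281.84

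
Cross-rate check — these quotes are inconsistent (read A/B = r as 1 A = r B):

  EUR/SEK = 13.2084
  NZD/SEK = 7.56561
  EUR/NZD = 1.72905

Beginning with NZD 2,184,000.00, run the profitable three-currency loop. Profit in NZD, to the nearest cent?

Profitable loop is NZD → EUR → SEK → NZD:
NZD 2,184,000.00 ÷ 1.72905 = EUR 1,263,121.37
EUR 1,263,121.37 × 13.2084 = SEK 16,683,812.27
SEK 16,683,812.27 ÷ 7.56561 = NZD 2,205,217.06
Profit = NZD 2,205,217.06 − NZD 2,184,000.00

Profit: NZD 21,217.06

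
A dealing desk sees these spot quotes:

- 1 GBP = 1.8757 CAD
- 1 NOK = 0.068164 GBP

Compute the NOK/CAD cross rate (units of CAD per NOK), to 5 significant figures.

1 NOK × 0.068164 = 0.068164 GBP
0.068164 GBP × 1.8757 = 0.127855 CAD

NOK/CAD = 0.12786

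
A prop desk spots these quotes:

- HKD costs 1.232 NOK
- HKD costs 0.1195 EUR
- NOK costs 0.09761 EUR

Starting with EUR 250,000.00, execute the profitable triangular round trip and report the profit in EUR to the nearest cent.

Profitable loop is EUR → HKD → NOK → EUR:
EUR 250,000.00 ÷ 0.1195 = HKD 2,092,050.21
HKD 2,092,050.21 × 1.232 = NOK 2,577,405.86
NOK 2,577,405.86 × 0.09761 = EUR 251,580.59
Profit = EUR 251,580.59 − EUR 250,000.00

Profit: EUR 1,580.59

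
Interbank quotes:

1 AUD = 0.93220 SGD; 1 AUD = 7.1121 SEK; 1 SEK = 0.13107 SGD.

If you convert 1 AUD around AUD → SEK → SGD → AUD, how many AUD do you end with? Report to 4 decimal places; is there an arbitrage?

Around AUD → SEK → SGD → AUD: 1 × 7.1121 × 0.13107 ÷ 0.93220 = 0.999982
Product ≈ 1 (deviation 0.002%, within rounding noise).

1.0000 (no arbitrage)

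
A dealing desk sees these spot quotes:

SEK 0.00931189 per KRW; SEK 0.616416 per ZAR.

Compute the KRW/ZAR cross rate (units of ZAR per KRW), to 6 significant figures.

1 KRW × 0.00931189 = 0.00931189 SEK
0.00931189 SEK ÷ 0.616416 = 0.0151065 ZAR

KRW/ZAR = 0.0151065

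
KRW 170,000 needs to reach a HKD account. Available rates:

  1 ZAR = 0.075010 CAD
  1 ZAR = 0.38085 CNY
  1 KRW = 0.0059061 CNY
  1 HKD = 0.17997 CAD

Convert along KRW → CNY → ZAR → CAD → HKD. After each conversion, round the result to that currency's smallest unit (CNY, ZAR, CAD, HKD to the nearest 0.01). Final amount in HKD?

KRW 170,000 × 0.0059061 = CNY 1,004.04
CNY 1,004.04 ÷ 0.38085 = ZAR 2,636.31
ZAR 2,636.31 × 0.075010 = CAD 197.75
CAD 197.75 ÷ 0.17997 = HKD 1,098.79

HKD 1,098.79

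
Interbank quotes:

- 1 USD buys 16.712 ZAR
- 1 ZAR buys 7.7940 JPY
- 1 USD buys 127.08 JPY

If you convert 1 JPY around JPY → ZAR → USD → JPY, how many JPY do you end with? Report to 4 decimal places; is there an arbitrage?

Around JPY → ZAR → USD → JPY: 1 ÷ 7.7940 ÷ 16.712 × 127.08 = 0.975637
Product < 1; profitable direction is JPY → USD → ZAR → JPY.

0.9756 (arbitrage exists)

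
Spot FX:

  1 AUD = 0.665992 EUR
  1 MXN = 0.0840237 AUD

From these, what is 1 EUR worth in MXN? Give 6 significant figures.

1 EUR ÷ 0.665992 = 1.50152 AUD
1.50152 AUD ÷ 0.0840237 = 17.8702 MXN

EUR/MXN = 17.8702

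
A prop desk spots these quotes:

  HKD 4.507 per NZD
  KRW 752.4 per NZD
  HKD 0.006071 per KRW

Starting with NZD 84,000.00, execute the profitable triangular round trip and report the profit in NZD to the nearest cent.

Profitable loop is NZD → KRW → HKD → NZD:
NZD 84,000.00 × 752.4 = KRW 63,201,600
KRW 63,201,600 × 0.006071 = HKD 383,696.91
HKD 383,696.91 ÷ 4.507 = NZD 85,133.55
Profit = NZD 85,133.55 − NZD 84,000.00

Profit: NZD 1,133.55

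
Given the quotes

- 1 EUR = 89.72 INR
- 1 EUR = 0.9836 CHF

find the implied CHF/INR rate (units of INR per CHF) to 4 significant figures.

CHF/INR = 91.22

1 CHF ÷ 0.9836 = 1.01667 EUR
1.01667 EUR × 89.72 = 91.2159 INR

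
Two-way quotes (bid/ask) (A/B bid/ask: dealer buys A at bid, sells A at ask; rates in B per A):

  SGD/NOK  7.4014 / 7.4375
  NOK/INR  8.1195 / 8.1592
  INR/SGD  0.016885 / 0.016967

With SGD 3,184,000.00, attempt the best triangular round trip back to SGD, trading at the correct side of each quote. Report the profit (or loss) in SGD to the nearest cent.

Best loop SGD → NOK → INR → SGD:
SGD 3,184,000.00 × 7.4014 (sell SGD at bid) = NOK 23,566,057.60
NOK 23,566,057.60 × 8.1195 (sell NOK at bid) = INR 191,344,604.68
INR 191,344,604.68 × 0.016885 (sell INR at bid) = SGD 3,230,853.65

Net profit: SGD 46,853.65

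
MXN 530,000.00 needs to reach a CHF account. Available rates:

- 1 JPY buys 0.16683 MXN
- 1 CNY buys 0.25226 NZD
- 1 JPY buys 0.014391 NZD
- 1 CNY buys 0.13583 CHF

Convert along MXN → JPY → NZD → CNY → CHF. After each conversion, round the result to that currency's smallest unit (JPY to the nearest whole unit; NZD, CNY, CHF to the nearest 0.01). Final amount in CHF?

MXN 530,000.00 ÷ 0.16683 = JPY 3,176,887
JPY 3,176,887 × 0.014391 = NZD 45,718.58
NZD 45,718.58 ÷ 0.25226 = CNY 181,235.95
CNY 181,235.95 × 0.13583 = CHF 24,617.28

CHF 24,617.28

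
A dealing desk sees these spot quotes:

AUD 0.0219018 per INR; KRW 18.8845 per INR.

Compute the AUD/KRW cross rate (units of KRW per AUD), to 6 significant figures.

1 AUD ÷ 0.0219018 = 45.6583 INR
45.6583 INR × 18.8845 = 862.235 KRW

AUD/KRW = 862.235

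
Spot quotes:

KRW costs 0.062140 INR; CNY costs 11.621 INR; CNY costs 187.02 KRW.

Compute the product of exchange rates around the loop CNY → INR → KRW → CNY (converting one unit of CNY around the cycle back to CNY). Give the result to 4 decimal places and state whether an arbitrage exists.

Around CNY → INR → KRW → CNY: 1 × 11.621 ÷ 0.062140 ÷ 187.02 = 0.999964
Product ≈ 1 (deviation 0.004%, within rounding noise).

1.0000 (no arbitrage)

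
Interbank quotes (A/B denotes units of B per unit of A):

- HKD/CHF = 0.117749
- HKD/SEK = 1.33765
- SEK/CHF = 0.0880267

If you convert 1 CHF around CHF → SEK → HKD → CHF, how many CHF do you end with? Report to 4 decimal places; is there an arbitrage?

1.0000 (no arbitrage)

Around CHF → SEK → HKD → CHF: 1 ÷ 0.0880267 ÷ 1.33765 × 0.117749 = 1.000001
Product ≈ 1 (deviation 0.000%, within rounding noise).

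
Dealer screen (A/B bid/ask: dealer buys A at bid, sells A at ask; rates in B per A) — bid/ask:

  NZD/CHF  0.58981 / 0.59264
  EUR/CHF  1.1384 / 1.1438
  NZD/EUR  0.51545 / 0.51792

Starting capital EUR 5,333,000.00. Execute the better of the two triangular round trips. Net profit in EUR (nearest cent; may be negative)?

Best loop EUR → NZD → CHF → EUR:
EUR 5,333,000.00 ÷ 0.51792 (buy NZD at ask) = NZD 10,296,957.06
NZD 10,296,957.06 × 0.58981 (sell NZD at bid) = CHF 6,073,248.24
CHF 6,073,248.24 ÷ 1.1438 (buy EUR at ask) = EUR 5,309,711.70

Net result: EUR -23,288.30 (no profitable arbitrage after spreads)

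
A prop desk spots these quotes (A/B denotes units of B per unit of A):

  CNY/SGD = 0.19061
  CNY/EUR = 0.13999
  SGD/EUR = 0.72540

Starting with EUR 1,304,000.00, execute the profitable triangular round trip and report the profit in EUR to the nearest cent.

Profitable loop is EUR → SGD → CNY → EUR:
EUR 1,304,000.00 ÷ 0.72540 = SGD 1,797,628.89
SGD 1,797,628.89 ÷ 0.19061 = CNY 9,430,926.47
CNY 9,430,926.47 × 0.13999 = EUR 1,320,235.40
Profit = EUR 1,320,235.40 − EUR 1,304,000.00

Profit: EUR 16,235.40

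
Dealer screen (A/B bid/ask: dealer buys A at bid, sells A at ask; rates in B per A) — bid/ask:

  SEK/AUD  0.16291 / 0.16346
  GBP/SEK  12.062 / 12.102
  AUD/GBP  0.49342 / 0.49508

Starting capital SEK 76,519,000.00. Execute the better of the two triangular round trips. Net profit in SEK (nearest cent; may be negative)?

Net profit: SEK 1,612,337.75

Best loop SEK → GBP → AUD → SEK:
SEK 76,519,000.00 ÷ 12.102 (buy GBP at ask) = GBP 6,322,839.20
GBP 6,322,839.20 ÷ 0.49508 (buy AUD at ask) = AUD 12,771,348.47
AUD 12,771,348.47 ÷ 0.16346 (buy SEK at ask) = SEK 78,131,337.75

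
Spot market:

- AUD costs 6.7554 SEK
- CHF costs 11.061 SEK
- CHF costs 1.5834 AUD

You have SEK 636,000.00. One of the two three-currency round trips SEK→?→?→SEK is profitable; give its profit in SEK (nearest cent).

Profit: SEK 21,672.67

Profitable loop is SEK → AUD → CHF → SEK:
SEK 636,000.00 ÷ 6.7554 = AUD 94,146.90
AUD 94,146.90 ÷ 1.5834 = CHF 59,458.70
CHF 59,458.70 × 11.061 = SEK 657,672.67
Profit = SEK 657,672.67 − SEK 636,000.00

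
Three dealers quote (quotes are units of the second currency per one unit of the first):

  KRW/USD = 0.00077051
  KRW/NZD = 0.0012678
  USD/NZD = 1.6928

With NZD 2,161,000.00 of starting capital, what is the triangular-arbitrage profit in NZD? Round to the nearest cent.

Profitable loop is NZD → KRW → USD → NZD:
NZD 2,161,000.00 ÷ 0.0012678 = KRW 1,704,527,528
KRW 1,704,527,528 × 0.00077051 = USD 1,313,355.51
USD 1,313,355.51 × 1.6928 = NZD 2,223,248.20
Profit = NZD 2,223,248.20 − NZD 2,161,000.00

Profit: NZD 62,248.20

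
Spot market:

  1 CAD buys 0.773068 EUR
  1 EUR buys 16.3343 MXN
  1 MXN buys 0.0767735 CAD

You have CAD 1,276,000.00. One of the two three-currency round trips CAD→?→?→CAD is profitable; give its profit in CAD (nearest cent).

Profit: CAD 40,197.65

Profitable loop is CAD → MXN → EUR → CAD:
CAD 1,276,000.00 ÷ 0.0767735 = MXN 16,620,318.21
MXN 16,620,318.21 ÷ 16.3343 = EUR 1,017,510.28
EUR 1,017,510.28 ÷ 0.773068 = CAD 1,316,197.65
Profit = CAD 1,316,197.65 − CAD 1,276,000.00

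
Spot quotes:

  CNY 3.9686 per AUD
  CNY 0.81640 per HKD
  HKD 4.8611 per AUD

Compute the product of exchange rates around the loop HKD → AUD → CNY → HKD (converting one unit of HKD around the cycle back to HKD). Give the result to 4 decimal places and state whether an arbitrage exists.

1.0000 (no arbitrage)

Around HKD → AUD → CNY → HKD: 1 ÷ 4.8611 × 3.9686 ÷ 0.81640 = 0.999999
Product ≈ 1 (deviation 0.000%, within rounding noise).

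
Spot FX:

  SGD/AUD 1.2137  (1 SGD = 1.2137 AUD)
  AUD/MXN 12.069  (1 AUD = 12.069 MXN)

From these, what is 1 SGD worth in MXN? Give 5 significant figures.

1 SGD × 1.2137 = 1.2137 AUD
1.2137 AUD × 12.069 = 14.6481 MXN

SGD/MXN = 14.648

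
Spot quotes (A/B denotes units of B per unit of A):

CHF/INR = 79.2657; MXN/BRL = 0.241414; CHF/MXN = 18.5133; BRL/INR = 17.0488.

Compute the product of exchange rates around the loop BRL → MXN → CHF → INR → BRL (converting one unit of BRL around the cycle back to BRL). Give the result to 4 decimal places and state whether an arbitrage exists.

1.0403 (arbitrage exists)

Around BRL → MXN → CHF → INR → BRL: 1 ÷ 0.241414 ÷ 18.5133 × 79.2657 ÷ 17.0488 = 1.040268
Product > 1; profitable direction is BRL → MXN → CHF → INR → BRL.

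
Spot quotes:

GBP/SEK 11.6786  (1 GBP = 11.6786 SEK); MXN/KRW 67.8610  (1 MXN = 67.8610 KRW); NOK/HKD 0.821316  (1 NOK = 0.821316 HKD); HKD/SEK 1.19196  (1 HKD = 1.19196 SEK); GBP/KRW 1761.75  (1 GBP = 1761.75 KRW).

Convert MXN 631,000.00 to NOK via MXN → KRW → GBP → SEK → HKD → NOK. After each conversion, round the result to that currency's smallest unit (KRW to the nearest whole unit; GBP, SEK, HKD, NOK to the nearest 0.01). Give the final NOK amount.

MXN 631,000.00 × 67.8610 = KRW 42,820,291
KRW 42,820,291 ÷ 1761.75 = GBP 24,305.54
GBP 24,305.54 × 11.6786 = SEK 283,854.68
SEK 283,854.68 ÷ 1.19196 = HKD 238,141.11
HKD 238,141.11 ÷ 0.821316 = NOK 289,950.65

NOK 289,950.65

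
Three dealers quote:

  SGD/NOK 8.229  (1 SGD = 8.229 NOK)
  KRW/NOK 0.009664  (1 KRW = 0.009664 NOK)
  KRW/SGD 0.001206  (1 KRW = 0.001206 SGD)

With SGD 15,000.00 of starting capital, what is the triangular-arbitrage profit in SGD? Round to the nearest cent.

Profit: SGD 403.83

Profitable loop is SGD → NOK → KRW → SGD:
SGD 15,000.00 × 8.229 = NOK 123,435.00
NOK 123,435.00 ÷ 0.009664 = KRW 12,772,661
KRW 12,772,661 × 0.001206 = SGD 15,403.83
Profit = SGD 15,403.83 − SGD 15,000.00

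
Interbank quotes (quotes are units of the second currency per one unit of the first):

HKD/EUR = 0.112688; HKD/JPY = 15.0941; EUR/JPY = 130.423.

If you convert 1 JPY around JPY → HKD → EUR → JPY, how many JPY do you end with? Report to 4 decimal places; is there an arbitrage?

Around JPY → HKD → EUR → JPY: 1 ÷ 15.0941 × 0.112688 × 130.423 = 0.973699
Product < 1; profitable direction is JPY → EUR → HKD → JPY.

0.9737 (arbitrage exists)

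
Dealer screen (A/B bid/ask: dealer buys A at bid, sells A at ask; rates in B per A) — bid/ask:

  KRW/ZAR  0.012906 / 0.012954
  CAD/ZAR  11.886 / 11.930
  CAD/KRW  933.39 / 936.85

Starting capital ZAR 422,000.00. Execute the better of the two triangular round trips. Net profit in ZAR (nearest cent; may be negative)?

Best loop ZAR → CAD → KRW → ZAR:
ZAR 422,000.00 ÷ 11.930 (buy CAD at ask) = CAD 35,373.01
CAD 35,373.01 × 933.39 (sell CAD at bid) = KRW 33,016,813
KRW 33,016,813 × 0.012906 (sell KRW at bid) = ZAR 426,114.99

Net profit: ZAR 4,114.99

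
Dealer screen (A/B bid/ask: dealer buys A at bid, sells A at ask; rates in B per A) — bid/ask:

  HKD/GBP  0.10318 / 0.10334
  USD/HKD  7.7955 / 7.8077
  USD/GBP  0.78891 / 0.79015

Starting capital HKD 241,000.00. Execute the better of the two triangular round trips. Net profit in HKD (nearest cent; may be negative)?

Best loop HKD → GBP → USD → HKD:
HKD 241,000.00 × 0.10318 (sell HKD at bid) = GBP 24,866.38
GBP 24,866.38 ÷ 0.79015 (buy USD at ask) = USD 31,470.45
USD 31,470.45 × 7.7955 (sell USD at bid) = HKD 245,327.93

Net profit: HKD 4,327.93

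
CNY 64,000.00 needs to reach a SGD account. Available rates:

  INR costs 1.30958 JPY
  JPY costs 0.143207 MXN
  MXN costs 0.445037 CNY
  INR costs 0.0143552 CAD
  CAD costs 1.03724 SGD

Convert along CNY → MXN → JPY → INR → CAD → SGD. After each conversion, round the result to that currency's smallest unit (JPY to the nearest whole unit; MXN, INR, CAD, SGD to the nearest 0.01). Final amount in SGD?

SGD 11,417.64

CNY 64,000.00 ÷ 0.445037 = MXN 143,808.27
MXN 143,808.27 ÷ 0.143207 = JPY 1,004,199
JPY 1,004,199 ÷ 1.30958 = INR 766,809.97
INR 766,809.97 × 0.0143552 = CAD 11,007.71
CAD 11,007.71 × 1.03724 = SGD 11,417.64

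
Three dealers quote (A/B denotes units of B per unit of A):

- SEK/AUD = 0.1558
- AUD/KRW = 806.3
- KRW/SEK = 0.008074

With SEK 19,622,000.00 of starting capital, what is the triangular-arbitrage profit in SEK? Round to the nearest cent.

Profitable loop is SEK → AUD → KRW → SEK:
SEK 19,622,000.00 × 0.1558 = AUD 3,057,107.60
AUD 3,057,107.60 × 806.3 = KRW 2,464,945,858
KRW 2,464,945,858 × 0.008074 = SEK 19,901,972.86
Profit = SEK 19,901,972.86 − SEK 19,622,000.00

Profit: SEK 279,972.86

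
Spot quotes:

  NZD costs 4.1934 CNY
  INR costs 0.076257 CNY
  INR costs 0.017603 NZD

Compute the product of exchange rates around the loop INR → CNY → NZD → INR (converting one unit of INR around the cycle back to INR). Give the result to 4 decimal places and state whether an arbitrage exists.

1.0331 (arbitrage exists)

Around INR → CNY → NZD → INR: 1 × 0.076257 ÷ 4.1934 ÷ 0.017603 = 1.033063
Product > 1; profitable direction is INR → CNY → NZD → INR.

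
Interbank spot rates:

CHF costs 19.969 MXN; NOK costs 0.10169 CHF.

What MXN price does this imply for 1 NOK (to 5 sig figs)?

1 NOK × 0.10169 = 0.10169 CHF
0.10169 CHF × 19.969 = 2.03065 MXN

NOK/MXN = 2.0306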